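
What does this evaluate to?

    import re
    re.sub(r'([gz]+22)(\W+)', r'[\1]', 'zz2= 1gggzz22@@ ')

The pattern matches one or more of one of [gz], then the literal '22' (captured); then one or more of a non-word character (captured).
Matches: at [6:16] → 'gggzz22@@ '.
The replacement refers to a captured group, so each match is rewritten using its own captured text.

'zz2= 1[gggzz22]'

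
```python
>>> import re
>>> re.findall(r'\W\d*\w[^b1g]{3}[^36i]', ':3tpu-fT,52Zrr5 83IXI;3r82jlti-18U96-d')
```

[':3tpu-f', ',52Zrr5 ', ';3r82jl', '-18U96-d']

The pattern matches a non-word character, then zero or more of a digit; then a word character, then exactly 3 of any character except [b1g], then any character except [36i].
Scanning left to right: at [0:7] → ':3tpu-f'; at [8:16] → ',52Zrr5 '; at [21:28] → ';3r82jl'; at [30:38] → '-18U96-d'.
With no groups in the pattern, `findall` gives back each whole match — 4 here.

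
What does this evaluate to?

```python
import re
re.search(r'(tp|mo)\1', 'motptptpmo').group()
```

'tptp'

A backreference is literal: `\1` must see the identical characters the first group matched.
The match spans [2:6] → 'tptp'.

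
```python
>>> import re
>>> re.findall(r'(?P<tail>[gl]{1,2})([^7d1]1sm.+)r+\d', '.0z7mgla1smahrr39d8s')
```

[('gl', 'a1smahr')]

Pattern: 1 to 2 of one of [gl] (captured as 'tail'); then any character except [7d1], then the literal '1sm', then one or more of any character (captured); then one or more of the literal 'r', then a digit.
Scanning left to right: at [5:16] match 'gla1smahrr3', groups = ('gl', 'a1smahr').
2 groups means the one result is a tuple of 2 captured strings — 1 here.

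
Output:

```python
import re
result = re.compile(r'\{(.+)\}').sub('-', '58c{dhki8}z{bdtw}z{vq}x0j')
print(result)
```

Matches: at [3:22] → '{dhki8}z{bdtw}z{vq}'.
Each match is replaced by '-'.

58c-x0j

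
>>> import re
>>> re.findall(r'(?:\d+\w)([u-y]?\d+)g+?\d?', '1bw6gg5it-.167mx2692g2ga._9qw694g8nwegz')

['w6', 'x2692', 'w694']

One capturing group, so `findall` returns just the captured substring from each match — 3 in all.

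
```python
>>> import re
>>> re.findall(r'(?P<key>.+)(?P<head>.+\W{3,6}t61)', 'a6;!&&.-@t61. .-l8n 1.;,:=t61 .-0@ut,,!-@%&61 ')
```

The pattern matches one or more of any character (captured as 'key'); then one or more of any character, then 3 to 6 of a non-word character, then the literal 't61' (captured as 'head').
Walking the string: at [0:29] match 'a6;!&&.-@t61. .-l8n 1.;,:=t61', groups = ('a6;!&&.-@t61. .-l8n 1.', ';,:=t61').
2 groups means the one result is a tuple of 2 captured strings — 1 here.

[('a6;!&&.-@t61. .-l8n 1.', ';,:=t61')]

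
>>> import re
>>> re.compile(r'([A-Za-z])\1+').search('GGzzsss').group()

'GG'

`\1` is not a pattern — it's the concrete string captured by group 1, re-applied verbatim.
The match spans [0:2] → 'GG'.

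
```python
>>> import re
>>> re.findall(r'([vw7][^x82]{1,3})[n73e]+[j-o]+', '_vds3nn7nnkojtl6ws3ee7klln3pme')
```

['vds3', 'ws3e']

Pattern: one of [vw7], then 1 to 3 of any character except [x82] (captured); then one or more of one of [n73e]; then one or more of a character in [j-o].
Scanning left to right: at [1:13] match 'vds3nn7nnkoj', group 1 = 'vds3'; at [16:26] match 'ws3ee7klln', group 1 = 'ws3e'.
One capturing group, so `findall` returns just the captured substring from each match — 2 in all.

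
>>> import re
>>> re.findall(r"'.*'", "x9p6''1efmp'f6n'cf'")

["''1efmp'f6n'cf'"]

Scanning left to right: at [4:19] → "''1efmp'f6n'cf'".
`findall` yields the raw match text (1 of them) because the pattern has no groups.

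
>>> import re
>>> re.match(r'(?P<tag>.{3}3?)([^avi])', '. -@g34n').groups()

('. -', '@')

The match spans [0:4] → '. -@'.
Captured: group 1 = '. -', group 2 = '@'.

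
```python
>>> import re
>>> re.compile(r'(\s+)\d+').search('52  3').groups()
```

('  ',)

The match spans [2:5] → '  3'.
Captured: group 1 = '  '.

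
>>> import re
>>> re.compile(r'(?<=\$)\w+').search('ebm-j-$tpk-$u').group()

Because the assertion is zero-width, the text it checks is not consumed and won't appear in the result.
The match spans [7:10] → 'tpk'.

'tpk'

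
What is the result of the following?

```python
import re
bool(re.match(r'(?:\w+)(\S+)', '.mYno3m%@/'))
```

`re.match` won't scan ahead — the pattern has to work from the very first character.
Here the pattern fails at index 0, so the call returns None, and `bool(None)` is False.

False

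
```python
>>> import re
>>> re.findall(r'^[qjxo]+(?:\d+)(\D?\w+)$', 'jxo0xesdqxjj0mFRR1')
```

['xesdqxjj0mFRR1']

The pattern matches anchored at the start of the string; then one or more of one of [qjxo]; then one or more of a digit (non-capturing group); then optionally a non-digit, then one or more of a word character (captured); then anchored at the end.
Walking the string: at [0:18] match 'jxo0xesdqxjj0mFRR1', group 1 = 'xesdqxjj0mFRR1'.
Because there's exactly one group, `findall` drops the full match and keeps group 1 from the one hit.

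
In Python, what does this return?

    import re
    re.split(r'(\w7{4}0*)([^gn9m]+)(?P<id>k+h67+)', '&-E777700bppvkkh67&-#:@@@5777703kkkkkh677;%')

The pattern matches a word character, then exactly 4 of a literal '7', then zero or more of the literal '0' (captured); then one or more of any character except [gn9m] (captured); then one or more of the literal 'k', then the literal 'h6', then one or more of a literal '7' (captured as 'id').
Matches to split on: at [2:41] → 'E777700bppvkkh67&-#:@@@5777703kkkkkh677'.
The group in the pattern means `split` returns the separators' captures alongside the pieces.

['&-', 'E777700', 'bppvkkh67&-#:@@@5777703kkkk', 'kh677', ';%']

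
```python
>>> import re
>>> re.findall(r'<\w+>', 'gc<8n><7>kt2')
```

['<8n>', '<7>']

`findall` yields the raw match text (2 of them) because the pattern has no groups.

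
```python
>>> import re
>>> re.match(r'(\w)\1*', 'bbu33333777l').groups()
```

The match spans [0:2] → 'bb'.
Captured: group 1 = 'b'.

('b',)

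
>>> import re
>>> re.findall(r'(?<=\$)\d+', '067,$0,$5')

['0', '5']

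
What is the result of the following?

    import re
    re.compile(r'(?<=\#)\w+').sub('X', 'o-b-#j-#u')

'o-b-#X-#X'

The lookaround is zero-width — it requires the adjacent text to match without consuming it, so the asserted text isn't part of the match.
Matches: at [5:6] → 'j'; at [8:9] → 'u'.
`sub` substitutes 'X' at each match site.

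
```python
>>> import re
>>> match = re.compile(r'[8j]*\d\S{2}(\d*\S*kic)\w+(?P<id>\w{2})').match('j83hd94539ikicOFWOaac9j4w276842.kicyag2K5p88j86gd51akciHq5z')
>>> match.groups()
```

('94539ikicOFWOaac9j4w276842.kic', '5z')

The pattern matches zero or more of one of [8j], then a digit, then exactly 2 of a non-whitespace character; then zero or more of a digit, then zero or more of a non-whitespace character, then the literal 'kic' (captured); then one or more of a word character; then exactly 2 of a word character (captured as 'id').
`re.match` only tries the pattern at the start of the string.
The match spans [0:59] → 'j83hd94539ikicOFWOaac9j4w276842.kicyag2K5p88j86gd51akciHq5z'.
Captured: group 1 = '94539ikicOFWOaac9j4w276842.kic', group 2 = '5z'.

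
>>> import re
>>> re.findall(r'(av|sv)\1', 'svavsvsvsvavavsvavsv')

['sv', 'av']

A backreference is literal: `\1` must see the identical characters the first group matched.
`findall` collects group 1 from each match (2 total).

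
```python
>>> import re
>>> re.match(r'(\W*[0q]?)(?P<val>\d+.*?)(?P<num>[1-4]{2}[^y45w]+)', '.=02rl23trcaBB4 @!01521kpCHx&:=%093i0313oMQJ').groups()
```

('.=0', '2rl', '23trcaBB')

The pattern matches zero or more of a non-word character, then optionally one of [0q] (captured); then one or more of a digit, then zero or more of any character (lazy) (captured as 'val'); then exactly 2 of a character in [1-4], then one or more of any character except [y45w] (captured as 'num').
A non-greedy quantifier consumes as few characters as it can — just enough that the remainder of the pattern still matches from where it stops; whatever follows it matches normally.
`match` is anchored at position 0; if the pattern doesn't fit there, it returns None.
The match spans [0:14] → '.=02rl23trcaBB'.
Captured: group 1 = '.=0', group 2 = '2rl', group 3 = '23trcaBB'.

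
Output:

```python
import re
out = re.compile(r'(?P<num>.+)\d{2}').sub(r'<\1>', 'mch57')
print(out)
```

This matches one or more of any character (captured as 'num'); then exactly 2 of a digit.
Matches: at [0:5] → 'mch57'.
`\1` in the replacement pulls in group 1's text for each match.

<mch>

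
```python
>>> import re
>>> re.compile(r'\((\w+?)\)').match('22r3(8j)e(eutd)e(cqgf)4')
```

None

With `match`, the pattern is implicitly anchored at the beginning.
Here the string doesn't start with a match, so the call returns None.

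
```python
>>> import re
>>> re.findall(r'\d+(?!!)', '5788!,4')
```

['578', '4']

The negative lookaround is zero-width — it rules out positions where the adjacent text would match, without consuming anything.
Walking the string: at [0:3] → '578'; at [6:7] → '4'.
With no groups in the pattern, `findall` gives back each whole match — 2 here.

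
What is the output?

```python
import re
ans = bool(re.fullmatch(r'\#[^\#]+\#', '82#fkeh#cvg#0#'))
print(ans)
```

False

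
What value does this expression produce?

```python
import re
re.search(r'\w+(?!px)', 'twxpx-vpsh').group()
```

'twxpx'

`(?!…)`/`(?<!…)` only lets a position through if the neighbouring text does NOT match; no characters are consumed.
The match spans [0:5] → 'twxpx'.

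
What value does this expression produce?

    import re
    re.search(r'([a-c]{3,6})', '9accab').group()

'accab'

Pattern: 3 to 6 of a character in [a-c] (captured).
Unlike `match`, `search` isn't anchored — it looks for the pattern anywhere in the string.
The match spans [1:6] → 'accab'.
Captured: group 1 = 'accab'.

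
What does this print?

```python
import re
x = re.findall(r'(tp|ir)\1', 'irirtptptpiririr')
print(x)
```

The backreference `\1` re-matches whatever the first group consumed, character for character.
Walking the string: at [0:4] match 'irir', group 1 = 'ir'; at [4:8] match 'tptp', group 1 = 'tp'; at [10:14] match 'irir', group 1 = 'ir'.
One capturing group, so `findall` returns just the captured substring from each match — 3 in all.

['ir', 'tp', 'ir']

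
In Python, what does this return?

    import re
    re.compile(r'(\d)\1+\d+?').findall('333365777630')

['3', '7']

`\1` has to match the exact text group 1 already captured.
One capturing group, so `findall` returns just the captured substring from each match — 2 in all.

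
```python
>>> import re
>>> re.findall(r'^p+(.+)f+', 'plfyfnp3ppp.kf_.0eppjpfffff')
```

The pattern matches anchored at the start of the string; then one or more of a literal 'p'; then one or more of any character (captured); then one or more of a literal 'f'.
Matches: at [0:27] match 'plfyfnp3ppp.kf_.0eppjpfffff', group 1 = 'lfyfnp3ppp.kf_.0eppjpffff'.
`findall` collects group 1 from the one match (1 total).

['lfyfnp3ppp.kf_.0eppjpffff']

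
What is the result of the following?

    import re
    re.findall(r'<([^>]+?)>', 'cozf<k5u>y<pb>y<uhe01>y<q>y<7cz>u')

Scanning left to right: at [4:9] match '<k5u>', group 1 = 'k5u'; at [10:14] match '<pb>', group 1 = 'pb'; at [15:22] match '<uhe01>', group 1 = 'uhe01'; at [23:26] match '<q>', group 1 = 'q'; at [27:32] match '<7cz>', group 1 = '7cz'.
With a single group, `findall` returns only what that group captured — 5 items.

['k5u', 'pb', 'uhe01', 'q', '7cz']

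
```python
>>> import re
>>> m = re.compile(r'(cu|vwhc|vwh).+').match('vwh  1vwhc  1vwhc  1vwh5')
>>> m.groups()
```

`re.match` only tries the pattern at the start of the string.
The match spans [0:24] → 'vwh  1vwhc  1vwhc  1vwh5'.
Captured: group 1 = 'vwh'.

('vwh',)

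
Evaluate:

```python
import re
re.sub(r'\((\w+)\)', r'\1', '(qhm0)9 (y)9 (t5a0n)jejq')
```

'qhm09 y9 t5a0njejq'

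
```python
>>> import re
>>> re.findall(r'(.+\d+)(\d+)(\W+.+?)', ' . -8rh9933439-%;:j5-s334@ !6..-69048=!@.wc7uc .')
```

The pattern matches one or more of any character, then one or more of a digit (captured); then one or more of a digit (captured); then one or more of a non-word character, then one or more of any character (lazy) (captured).
With the lazy modifier that quantifier settles for the fewest repetitions that let the rest of the pattern succeed (the atoms after it are unaffected and can still be greedy).
Scanning left to right: at [0:42] match ' . -8rh9933439-%;:j5-s334@ !6..-69048=!@.w', groups = (' . -8rh9933439-%;:j5-s334@ !6..-6904', '8', '=!@.w').
With 3 capturing groups, `findall` returns a 3-tuple per match.

[(' . -8rh9933439-%;:j5-s334@ !6..-6904', '8', '=!@.w')]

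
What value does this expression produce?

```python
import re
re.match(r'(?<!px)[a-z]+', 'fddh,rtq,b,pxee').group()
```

'fddh'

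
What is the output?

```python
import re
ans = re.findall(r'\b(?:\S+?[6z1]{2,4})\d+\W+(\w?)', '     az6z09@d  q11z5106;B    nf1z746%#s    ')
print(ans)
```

['d', 'B', 's']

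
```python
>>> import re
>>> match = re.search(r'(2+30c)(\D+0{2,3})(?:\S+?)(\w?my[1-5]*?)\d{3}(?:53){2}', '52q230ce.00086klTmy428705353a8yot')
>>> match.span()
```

The pattern matches one or more of the literal '2', then the literal '30c' (captured); then one or more of a non-digit, then 2 to 3 of a literal '0' (captured); then one or more of a non-whitespace character (lazy) (non-capturing group); then optionally a word character, then the literal 'my', then zero or more of a character in [1-5] (lazy) (captured); then exactly 3 of a digit, then the literal '53' repeated 2 times.
`re.search` scans for the first position where the pattern succeeds.
The match spans [3:28] → '230ce.00086klTmy428705353'.
Captured: group 1 = '230c', group 2 = 'e.000', group 3 = 'Tmy42'.

(3, 28)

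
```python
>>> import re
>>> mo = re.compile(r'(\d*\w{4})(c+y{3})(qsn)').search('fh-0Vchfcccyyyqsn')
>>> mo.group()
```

Pattern: zero or more of a digit, then exactly 4 of a word character (captured); then one or more of the literal 'c', then exactly 3 of the literal 'y' (captured); then a literal 'q', then the literal 'sn' (captured).
Unlike `match`, `search` isn't anchored — it looks for the pattern anywhere in the string.
The match spans [3:17] → '0Vchfcccyyyqsn'.
Captured: group 1 = '0Vchf', group 2 = 'cccyyy', group 3 = 'qsn'.

'0Vchfcccyyyqsn'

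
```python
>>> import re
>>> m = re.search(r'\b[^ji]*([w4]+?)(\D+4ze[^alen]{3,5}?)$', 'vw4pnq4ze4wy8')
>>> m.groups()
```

This matches a word boundary (`\b`, zero-width); then zero or more of any character except [ji]; then one or more of one of [w4] (lazy) (captured); then one or more of a non-digit, then the literal '4ze', then 3 to 5 of any character except [alen] (lazy) (captured); then anchored at the end.
Unlike `match`, `search` isn't anchored — it looks for the pattern anywhere in the string.
The match spans [0:13] → 'vw4pnq4ze4wy8'.
Captured: group 1 = '4', group 2 = 'pnq4ze4wy8'.

('4', 'pnq4ze4wy8')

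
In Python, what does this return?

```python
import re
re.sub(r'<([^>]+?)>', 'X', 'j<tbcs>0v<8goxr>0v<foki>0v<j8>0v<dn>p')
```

Each match is replaced by 'X'.

'jX0vX0vX0vX0vXp'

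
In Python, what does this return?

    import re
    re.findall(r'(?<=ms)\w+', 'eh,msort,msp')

['ort', 'p']

The `(?=…)`/`(?<=…)` assertion just peeks at neighbouring text; it doesn't advance the match position.
Since nothing is captured, `findall` lists the 2 matched substrings directly.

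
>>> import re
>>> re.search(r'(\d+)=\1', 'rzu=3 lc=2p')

`\1` has to match the exact text group 1 already captured.
`re.search` scans for the first position where the pattern succeeds.
Here nothing in the string fits, so the call returns None.

None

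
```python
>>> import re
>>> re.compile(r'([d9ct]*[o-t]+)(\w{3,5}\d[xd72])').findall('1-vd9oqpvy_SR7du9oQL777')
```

[('d9oqp', 'vy_SR7d'), ('9o', 'QL777')]

Multiple groups make `findall` return tuples — one 2-tuple for each match.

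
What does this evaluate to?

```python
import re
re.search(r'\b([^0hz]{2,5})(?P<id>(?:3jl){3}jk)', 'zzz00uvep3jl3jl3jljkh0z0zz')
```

None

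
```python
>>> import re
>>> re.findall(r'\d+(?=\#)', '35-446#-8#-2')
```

['446', '8']

The positive lookaround only admits positions where the adjacent text matches; those characters stay outside the span.
Walking the string: at [3:6] → '446'; at [8:9] → '8'.
Since nothing is captured, `findall` lists the 2 matched substrings directly.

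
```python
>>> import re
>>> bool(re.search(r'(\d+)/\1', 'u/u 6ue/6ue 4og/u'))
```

False

`\1` is not a pattern — it's the concrete string captured by group 1, re-applied verbatim.
Here the pattern never matches, so the call returns None, and `bool(None)` is False.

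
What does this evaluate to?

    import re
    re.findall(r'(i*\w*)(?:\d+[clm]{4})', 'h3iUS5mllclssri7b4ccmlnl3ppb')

Pattern: zero or more of a literal 'i', then zero or more of a word character (captured); then one or more of a digit, then exactly 4 of one of [clm] (non-capturing group).
Scanning left to right: at [0:22] match 'h3iUS5mllclssri7b4ccml', group 1 = 'h3iUS5mllclssri7b'.
Because there's exactly one group, `findall` drops the full match and keeps group 1 from the one hit.

['h3iUS5mllclssri7b']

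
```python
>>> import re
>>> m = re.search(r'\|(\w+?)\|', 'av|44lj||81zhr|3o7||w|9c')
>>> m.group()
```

The match spans [2:8] → '|44lj|'.

'|44lj|'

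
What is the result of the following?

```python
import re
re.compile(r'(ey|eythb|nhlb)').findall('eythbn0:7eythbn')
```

Branches in `(...|...)` are attempted left-to-right; the first branch that allows the whole pattern to succeed is taken.
Matches: at [0:2] match 'ey', group 1 = 'ey'; at [9:11] match 'ey', group 1 = 'ey'.
With a single group, `findall` returns only what that group captured — 2 items.

['ey', 'ey']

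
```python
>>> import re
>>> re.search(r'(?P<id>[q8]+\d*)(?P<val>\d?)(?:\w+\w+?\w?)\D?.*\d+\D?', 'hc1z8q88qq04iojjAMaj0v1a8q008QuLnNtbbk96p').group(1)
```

The match spans [4:41] → '8q88qq04iojjAMaj0v1a8q008QuLnNtbbk96p'.
Captured: group 1 = '8q88qq04', group 2 = ''.

'8q88qq04'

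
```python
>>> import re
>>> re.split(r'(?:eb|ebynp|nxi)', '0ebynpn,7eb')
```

`|` is ordered: at each position the engine commits to the first alternative that works.
Matches to split on: at [1:3] → 'eb'; at [9:11] → 'eb'.
Splitting on the pattern gives 3 pieces.

['0', 'ynpn,7', '']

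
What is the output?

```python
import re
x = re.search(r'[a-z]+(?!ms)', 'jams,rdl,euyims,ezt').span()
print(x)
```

`(?!…)`/`(?<!…)` only lets a position through if the neighbouring text does NOT match; no characters are consumed.
The match spans [0:4] → 'jams'.

(0, 4)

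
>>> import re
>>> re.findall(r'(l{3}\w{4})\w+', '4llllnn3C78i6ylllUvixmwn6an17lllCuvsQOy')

['llllnn3']

The pattern matches exactly 3 of a literal 'l', then exactly 4 of a word character (captured); then one or more of a word character.
Scanning left to right: at [1:39] match 'llllnn3C78i6ylllUvixmwn6an17lllCuvsQOy', group 1 = 'llllnn3'.
One capturing group, so `findall` returns just the captured substring from the one match — 1 in all.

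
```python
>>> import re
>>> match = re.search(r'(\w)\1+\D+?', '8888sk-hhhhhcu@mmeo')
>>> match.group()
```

`\1` is not a pattern — it's the concrete string captured by group 1, re-applied verbatim.
The match spans [0:5] → '8888s'.

'8888s'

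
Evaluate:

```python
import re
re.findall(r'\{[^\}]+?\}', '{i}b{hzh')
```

Matches: at [0:3] → '{i}'.
`findall` yields the raw match text (1 of them) because the pattern has no groups.

['{i}']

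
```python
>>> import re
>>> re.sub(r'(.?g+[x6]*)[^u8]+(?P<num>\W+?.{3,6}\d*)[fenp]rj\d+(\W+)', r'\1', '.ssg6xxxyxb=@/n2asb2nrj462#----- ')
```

The replacement refers to a captured group, so each match is rewritten using its own captured text.

'.ssg6xxx'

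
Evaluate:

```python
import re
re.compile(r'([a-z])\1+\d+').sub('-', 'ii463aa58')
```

'--'

After group 1 captures some text, `\1` only succeeds where that same text appears again.
Every occurrence is swapped for '-'.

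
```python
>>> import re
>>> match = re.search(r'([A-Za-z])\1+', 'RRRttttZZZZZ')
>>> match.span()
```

(0, 3)

`\1` is not a pattern — it's the concrete string captured by group 1, re-applied verbatim.
`re.search` scans for the first position where the pattern succeeds.
The match spans [0:3] → 'RRR'.
Captured: group 1 = 'R'.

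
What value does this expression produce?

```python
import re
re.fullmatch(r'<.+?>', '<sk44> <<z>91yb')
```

`re.fullmatch` is like wrapping the pattern in `^…$` (in single-line mode).
Here the string isn't matched end-to-end, so the call returns None.

None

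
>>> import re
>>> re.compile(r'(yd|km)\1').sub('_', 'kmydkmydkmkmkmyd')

After group 1 captures some text, `\1` only succeeds where that same text appears again.
Matches: at [8:12] → 'kmkm'.
`sub` substitutes '_' at each match site.

'kmydkmyd_kmyd'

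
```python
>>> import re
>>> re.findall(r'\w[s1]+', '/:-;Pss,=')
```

['Pss']

This matches a word character; then one or more of one of [s1].
Scanning left to right: at [4:7] → 'Pss'.
No capturing groups, so `findall` returns the 1 full match string.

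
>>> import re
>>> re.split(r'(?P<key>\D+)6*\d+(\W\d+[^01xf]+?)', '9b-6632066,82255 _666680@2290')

['9', 'b-', ',82255 ', '', '_', '@229', '0']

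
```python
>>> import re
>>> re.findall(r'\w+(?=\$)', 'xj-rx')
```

[]

Lookahead/lookbehind check context without consuming it, so the matched span excludes the asserted characters.
No capturing groups, so `findall` returns the 0 full match strings.
Nothing in the string satisfies the pattern, so the list is empty.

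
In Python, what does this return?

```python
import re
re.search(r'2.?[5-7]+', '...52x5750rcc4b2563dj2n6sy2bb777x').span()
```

(4, 9)

The pattern matches the literal '2', then optionally any character; then one or more of a character in [5-7].
Unlike `match`, `search` isn't anchored — it looks for the pattern anywhere in the string.
The match spans [4:9] → '2x575'.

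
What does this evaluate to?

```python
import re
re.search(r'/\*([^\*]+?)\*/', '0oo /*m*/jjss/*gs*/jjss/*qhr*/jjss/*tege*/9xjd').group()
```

'/*m*/'

The match spans [4:9] → '/*m*/'.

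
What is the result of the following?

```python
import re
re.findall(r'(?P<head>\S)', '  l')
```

['l']

One capturing group, so `findall` returns just the captured substring from the one match — 1 in all.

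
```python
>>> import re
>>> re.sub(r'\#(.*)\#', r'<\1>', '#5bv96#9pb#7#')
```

'<5bv96#9pb#7>'

Matches: at [0:13] → '#5bv96#9pb#7#'.
Each match is replaced using the text its own group 1 captured.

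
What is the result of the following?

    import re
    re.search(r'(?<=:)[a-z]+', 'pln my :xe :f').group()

'xe'

Because the assertion is zero-width, the text it checks is not consumed and won't appear in the result.
The match spans [8:10] → 'xe'.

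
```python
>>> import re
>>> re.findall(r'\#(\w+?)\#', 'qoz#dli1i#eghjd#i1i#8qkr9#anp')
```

Walking the string: at [3:10] match '#dli1i#', group 1 = 'dli1i'; at [15:20] match '#i1i#', group 1 = 'i1i'.
Because there's exactly one group, `findall` drops the full match and keeps group 1 from each hit.

['dli1i', 'i1i']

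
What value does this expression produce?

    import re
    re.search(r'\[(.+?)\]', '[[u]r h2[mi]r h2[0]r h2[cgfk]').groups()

The match spans [0:4] → '[[u]'.
Captured: group 1 = '[u'.

('[u',)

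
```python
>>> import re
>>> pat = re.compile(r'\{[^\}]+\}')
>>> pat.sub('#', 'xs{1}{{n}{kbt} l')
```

Matches: at [2:5] → '{1}'; at [5:9] → '{{n}'; at [9:14] → '{kbt}'.
Every occurrence is swapped for '#'.

'xs### l'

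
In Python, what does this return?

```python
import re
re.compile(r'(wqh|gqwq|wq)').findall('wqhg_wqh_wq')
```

['wqh', 'wqh', 'wq']

`|` is ordered: at each position the engine commits to the first alternative that works.
Scanning left to right: at [0:3] match 'wqh', group 1 = 'wqh'; at [5:8] match 'wqh', group 1 = 'wqh'; at [9:11] match 'wq', group 1 = 'wq'.
`findall` collects group 1 from each match (3 total).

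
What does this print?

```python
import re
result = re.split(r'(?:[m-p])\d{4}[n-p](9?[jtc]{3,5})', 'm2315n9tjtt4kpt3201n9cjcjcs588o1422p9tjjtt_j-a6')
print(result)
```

['', '9tjtt', '4kpt3201n9cjcjcs588', '9tjjtt', '_j-a6']

This matches a character in [m-p] (non-capturing group); then exactly 4 of a digit, then a character in [n-p]; then optionally a literal '9', then 3 to 5 of one of [jtc] (captured).
Matches to split on: at [0:11] → 'm2315n9tjtt'; at [30:42] → 'o1422p9tjjtt'.
The group in the pattern means `split` returns the separators' captures alongside the pieces.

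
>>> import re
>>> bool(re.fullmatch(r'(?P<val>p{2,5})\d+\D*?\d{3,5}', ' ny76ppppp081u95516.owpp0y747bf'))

Pattern: 2 to 5 of a literal 'p' (captured as 'val'); then one or more of a digit, then zero or more of a non-digit (lazy), then 3 to 5 of a digit.
For `fullmatch`, every character of the input must be accounted for by the pattern.
Here the string isn't matched end-to-end, so the call returns None, and `bool(None)` is False.

False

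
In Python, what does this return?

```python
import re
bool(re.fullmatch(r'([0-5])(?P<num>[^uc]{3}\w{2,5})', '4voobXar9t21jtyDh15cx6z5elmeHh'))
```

False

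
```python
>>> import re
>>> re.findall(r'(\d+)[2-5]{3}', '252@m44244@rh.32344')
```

['44', '32']

Pattern: one or more of a digit (captured); then exactly 3 of a character in [2-5].
Scanning left to right: at [5:10] match '44244', group 1 = '44'; at [14:19] match '32344', group 1 = '32'.
With a single group, `findall` returns only what that group captured — 2 items.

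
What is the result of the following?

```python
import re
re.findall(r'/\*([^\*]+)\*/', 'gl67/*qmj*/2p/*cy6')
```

With a single group, `findall` returns only what that group captured — 1 item.

['qmj']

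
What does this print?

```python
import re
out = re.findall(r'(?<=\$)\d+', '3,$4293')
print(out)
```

['4293']

The positive lookaround only admits positions where the adjacent text matches; those characters stay outside the span.
Walking the string: at [3:7] → '4293'.
With no groups in the pattern, `findall` gives back each whole match — 1 here.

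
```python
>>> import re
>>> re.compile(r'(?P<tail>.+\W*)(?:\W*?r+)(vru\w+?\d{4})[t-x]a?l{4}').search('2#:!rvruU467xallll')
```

Pattern: one or more of any character, then zero or more of a non-word character (captured as 'tail'); then zero or more of a non-word character (lazy), then one or more of a literal 'r' (non-capturing group); then the literal 'vru', then one or more of a word character (lazy), then exactly 4 of a digit (captured); then a character in [t-x], then optionally a literal 'a', then exactly 4 of the literal 'l'.
`re.search` tries every starting position until one works.
Here the pattern never matches, so the call returns None.

None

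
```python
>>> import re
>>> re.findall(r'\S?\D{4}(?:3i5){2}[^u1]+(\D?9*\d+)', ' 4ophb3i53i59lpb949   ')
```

The pattern matches optionally a non-whitespace character; then exactly 4 of a non-digit, then the literal '3i5' repeated 2 times, then one or more of any character except [u1]; then optionally a non-digit, then zero or more of a literal '9', then one or more of a digit (captured).
Because there's exactly one group, `findall` drops the full match and keeps group 1 from the one hit.

['9']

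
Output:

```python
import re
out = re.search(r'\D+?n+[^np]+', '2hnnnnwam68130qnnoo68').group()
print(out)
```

The pattern matches one or more of a non-digit (lazy), then one or more of the literal 'n'; then one or more of any character except [np].
Unlike `match`, `search` isn't anchored — it looks for the pattern anywhere in the string.
The match spans [1:15] → 'hnnnnwam68130q'.

hnnnnwam68130q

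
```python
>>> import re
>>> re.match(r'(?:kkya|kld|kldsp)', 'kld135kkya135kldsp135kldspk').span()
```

(0, 3)

With `match`, the pattern is implicitly anchored at the beginning.
The match spans [0:3] → 'kld'.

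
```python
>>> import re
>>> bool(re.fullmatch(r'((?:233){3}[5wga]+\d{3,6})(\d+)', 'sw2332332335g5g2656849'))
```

False

The pattern matches the literal '233' repeated 3 times, then one or more of one of [5wga], then 3 to 6 of a digit (captured); then one or more of a digit (captured).
For `fullmatch`, every character of the input must be accounted for by the pattern.
Here the pattern can't cover the whole string, so the call returns None, and `bool(None)` is False.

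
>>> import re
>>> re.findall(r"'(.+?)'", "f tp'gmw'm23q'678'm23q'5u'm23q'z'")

A non-greedy quantifier consumes as few characters as it can — just enough that the remainder of the pattern still matches from where it stops; whatever follows it matches normally.
Matches: at [4:9] match "'gmw'", group 1 = 'gmw'; at [13:18] match "'678'", group 1 = '678'; at [22:26] match "'5u'", group 1 = '5u'; at [30:33] match "'z'", group 1 = 'z'.
`findall` collects group 1 from each match (4 total).

['gmw', '678', '5u', 'z']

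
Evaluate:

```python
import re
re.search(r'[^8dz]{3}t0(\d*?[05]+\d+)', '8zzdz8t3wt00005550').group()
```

't3wt00005550'

The pattern matches exactly 3 of any character except [8dz], then the literal 't0'; then zero or more of a digit (lazy), then one or more of one of [05], then one or more of a digit (captured).
Unlike `match`, `search` isn't anchored — it looks for the pattern anywhere in the string.
The match spans [6:18] → 't3wt00005550'.
Captured: group 1 = '0005550'.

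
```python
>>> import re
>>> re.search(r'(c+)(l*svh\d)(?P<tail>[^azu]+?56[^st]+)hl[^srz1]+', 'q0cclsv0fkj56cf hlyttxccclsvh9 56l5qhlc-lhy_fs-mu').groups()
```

The match spans [22:45] → 'ccclsvh9 56l5qhlc-lhy_f'.
Captured: group 1 = 'ccc', group 2 = 'lsvh9', group 3 = ' 56l5q'.

('ccc', 'lsvh9', ' 56l5q')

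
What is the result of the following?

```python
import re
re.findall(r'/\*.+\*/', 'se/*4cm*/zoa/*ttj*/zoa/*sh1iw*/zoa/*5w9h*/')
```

['/*4cm*/zoa/*ttj*/zoa/*sh1iw*/zoa/*5w9h*/']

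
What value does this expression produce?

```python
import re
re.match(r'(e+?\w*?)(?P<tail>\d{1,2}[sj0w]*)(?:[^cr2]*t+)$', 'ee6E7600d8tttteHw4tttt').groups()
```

Pattern: one or more of a literal 'e' (lazy), then zero or more of a word character (lazy) (captured); then 1 to 2 of a digit, then zero or more of one of [sj0w] (captured as 'tail'); then zero or more of any character except [cr2], then one or more of the literal 't' (non-capturing group); then anchored at the end.
`re.match` won't scan ahead — the pattern has to work from the very first character.
The match spans [0:22] → 'ee6E7600d8tttteHw4tttt'.
Captured: group 1 = 'ee', group 2 = '6'.

('ee', '6')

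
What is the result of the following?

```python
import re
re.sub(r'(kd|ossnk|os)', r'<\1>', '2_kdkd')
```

The replacement refers to a captured group, so each match is rewritten using its own captured text.

'2_<kd><kd>'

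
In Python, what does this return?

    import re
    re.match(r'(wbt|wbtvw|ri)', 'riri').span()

(0, 2)

`re.match` only tries the pattern at the start of the string.
The match spans [0:2] → 'ri'.
Captured: group 1 = 'ri'.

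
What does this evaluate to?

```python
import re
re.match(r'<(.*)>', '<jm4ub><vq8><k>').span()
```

(0, 15)

`match` is anchored at position 0; if the pattern doesn't fit there, it returns None.
The match spans [0:15] → '<jm4ub><vq8><k>'.
Captured: group 1 = 'jm4ub><vq8><k'.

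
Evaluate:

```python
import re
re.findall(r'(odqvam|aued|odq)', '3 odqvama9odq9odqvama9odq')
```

Alternation isn't longest-match — the leftmost alternative that fits at this position is chosen.
Matches: at [2:8] match 'odqvam', group 1 = 'odqvam'; at [10:13] match 'odq', group 1 = 'odq'; at [14:20] match 'odqvam', group 1 = 'odqvam'; at [22:25] match 'odq', group 1 = 'odq'.
With a single group, `findall` returns only what that group captured — 4 items.

['odqvam', 'odq', 'odqvam', 'odq']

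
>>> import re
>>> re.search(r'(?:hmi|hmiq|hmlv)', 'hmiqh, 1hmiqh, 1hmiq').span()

The regex engine tests alternatives in the order written; an earlier branch that matches wins even if a later one would match more.
Unlike `match`, `search` isn't anchored — it looks for the pattern anywhere in the string.
The match spans [0:3] → 'hmi'.

(0, 3)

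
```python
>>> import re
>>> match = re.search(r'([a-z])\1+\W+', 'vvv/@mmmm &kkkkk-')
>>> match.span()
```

`\1` has to match the exact text group 1 already captured.
The match spans [0:5] → 'vvv/@'.

(0, 5)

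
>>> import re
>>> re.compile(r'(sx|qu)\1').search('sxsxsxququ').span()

(0, 4)

A backreference is literal: `\1` must see the identical characters the first group matched.
`re.search` scans for the first position where the pattern succeeds.
The match spans [0:4] → 'sxsx'.
Captured: group 1 = 'sx'.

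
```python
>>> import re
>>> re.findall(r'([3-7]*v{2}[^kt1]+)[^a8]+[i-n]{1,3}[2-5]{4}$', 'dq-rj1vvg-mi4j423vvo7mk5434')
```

['vvg-mi4j423vvo7']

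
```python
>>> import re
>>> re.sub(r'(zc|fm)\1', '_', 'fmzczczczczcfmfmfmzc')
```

`\1` has to match the exact text group 1 already captured.
Each match is replaced by '_'.

'fm__zc_fmzc'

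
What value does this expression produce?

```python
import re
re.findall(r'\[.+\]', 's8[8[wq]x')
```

['[8[wq]']

Since nothing is captured, `findall` lists the 1 matched substring directly.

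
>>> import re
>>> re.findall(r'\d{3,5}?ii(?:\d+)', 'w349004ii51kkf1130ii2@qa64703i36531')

['49004ii51', '1130ii2']

Pattern: 3 to 5 of a digit (lazy), then the literal 'ii'; then one or more of a digit (non-capturing group).
With no groups in the pattern, `findall` gives back each whole match — 2 here.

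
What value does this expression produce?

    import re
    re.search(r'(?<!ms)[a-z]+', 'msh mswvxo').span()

(0, 3)

The negative lookahead/lookbehind blocks any match where the forbidden context is present.
The match spans [0:3] → 'msh'.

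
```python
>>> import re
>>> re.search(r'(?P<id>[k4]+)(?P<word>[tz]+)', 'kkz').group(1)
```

'kk'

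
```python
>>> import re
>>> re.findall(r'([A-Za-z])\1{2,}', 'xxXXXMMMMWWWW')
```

['X', 'M', 'W']

`\1` is not a pattern — it's the concrete string captured by group 1, re-applied verbatim.
Walking the string: at [2:5] match 'XXX', group 1 = 'X'; at [5:9] match 'MMMM', group 1 = 'M'; at [9:13] match 'WWWW', group 1 = 'W'.
`findall` collects group 1 from each match (3 total).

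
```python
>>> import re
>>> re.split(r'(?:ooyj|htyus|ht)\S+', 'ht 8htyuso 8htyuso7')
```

['ht 8', ' 8', '']

Splitting on the pattern gives 3 pieces.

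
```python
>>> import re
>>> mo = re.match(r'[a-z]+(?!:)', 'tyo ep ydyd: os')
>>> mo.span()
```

The negative lookahead/lookbehind blocks any match where the forbidden context is present.
`re.match` only tries the pattern at the start of the string.
The match spans [0:3] → 'tyo'.

(0, 3)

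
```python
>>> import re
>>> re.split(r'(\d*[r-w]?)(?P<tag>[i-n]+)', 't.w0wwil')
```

Pattern: zero or more of a digit, then optionally a character in [r-w] (captured); then one or more of a character in [i-n] (captured as 'tag').
The group in the pattern means `split` returns the separators' captures alongside the pieces.

['t.w0w', 'w', 'il', '']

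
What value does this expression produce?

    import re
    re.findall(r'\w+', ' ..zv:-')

Pattern: one or more of a word character.
Walking the string: at [3:5] → 'zv'.
No capturing groups, so `findall` returns the 1 full match string.

['zv']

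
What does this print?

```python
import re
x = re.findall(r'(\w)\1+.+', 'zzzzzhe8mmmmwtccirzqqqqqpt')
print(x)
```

['z']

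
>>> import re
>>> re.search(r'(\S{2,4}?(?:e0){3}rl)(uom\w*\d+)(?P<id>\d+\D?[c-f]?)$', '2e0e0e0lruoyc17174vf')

Pattern: 2 to 4 of a non-whitespace character (lazy), then the literal 'e0' repeated 3 times, then the literal 'rl' (captured); then the literal 'uom', then zero or more of a word character, then one or more of a digit (captured); then one or more of a digit, then optionally a non-digit, then optionally a character in [c-f] (captured as 'id'); then anchored at the end.
Unlike `match`, `search` isn't anchored — it looks for the pattern anywhere in the string.
Here nothing in the string fits, so the call returns None.

None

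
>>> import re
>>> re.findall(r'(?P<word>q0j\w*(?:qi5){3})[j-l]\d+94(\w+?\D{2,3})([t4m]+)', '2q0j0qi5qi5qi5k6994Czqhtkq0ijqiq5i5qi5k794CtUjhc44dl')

[('q0j0qi5qi5qi5', 'Czqh', 't')]

Pattern: the literal 'q0j', then zero or more of a word character, then the literal 'qi5' repeated 3 times (captured as 'word'); then a character in [j-l], then one or more of a digit, then the literal '94'; then one or more of a word character (lazy), then 2 to 3 of a non-digit (captured); then one or more of one of [t4m] (captured).
With the lazy modifier that quantifier settles for the fewest repetitions that let the rest of the pattern succeed (the atoms after it are unaffected and can still be greedy).
Scanning left to right: at [1:24] match 'q0j0qi5qi5qi5k6994Czqht', groups = ('q0j0qi5qi5qi5', 'Czqh', 't').
`findall` packs the 3 group values into a tuple for every match.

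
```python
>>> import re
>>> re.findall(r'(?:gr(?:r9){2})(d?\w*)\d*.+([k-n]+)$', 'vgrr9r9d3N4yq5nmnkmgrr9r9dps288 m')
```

This matches the literal 'gr', then the literal 'r9' repeated 2 times (non-capturing group); then optionally a literal 'd', then zero or more of a word character (captured); then zero or more of a digit, then one or more of any character; then one or more of a character in [k-n] (captured); then anchored at the end.
2 groups means the one result is a tuple of 2 captured strings — 1 here.

[('d3N4yq5nmnkmgrr9r9dps288', 'm')]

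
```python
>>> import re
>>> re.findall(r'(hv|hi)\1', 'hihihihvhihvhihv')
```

`\1` has to match the exact text group 1 already captured.
Scanning left to right: at [0:4] match 'hihi', group 1 = 'hi'.
Because there's exactly one group, `findall` drops the full match and keeps group 1 from the one hit.

['hi']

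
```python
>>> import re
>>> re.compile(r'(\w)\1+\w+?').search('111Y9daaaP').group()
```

`\1` is not a pattern — it's the concrete string captured by group 1, re-applied verbatim.
The match spans [0:4] → '111Y'.

'111Y'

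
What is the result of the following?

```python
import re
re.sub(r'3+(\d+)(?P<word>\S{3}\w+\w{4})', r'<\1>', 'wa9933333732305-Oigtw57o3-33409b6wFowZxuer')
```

'wa99<732305>-<409>'

This matches one or more of a literal '3'; then one or more of a digit (captured); then exactly 3 of a non-whitespace character, then one or more of a word character, then exactly 4 of a word character (captured as 'word').
Matches: at [4:25] → '33333732305-Oigtw57o3'; at [26:42] → '33409b6wFowZxuer'.
The replacement refers to a captured group, so each match is rewritten using its own captured text.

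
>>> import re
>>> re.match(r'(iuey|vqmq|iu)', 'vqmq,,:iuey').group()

`re.match` won't scan ahead — the pattern has to work from the very first character.
The match spans [0:4] → 'vqmq'.

'vqmq'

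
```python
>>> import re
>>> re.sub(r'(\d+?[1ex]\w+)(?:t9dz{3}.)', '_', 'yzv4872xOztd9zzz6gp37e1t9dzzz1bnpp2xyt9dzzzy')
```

'yzv_'

The pattern matches one or more of a digit (lazy), then one of [1ex], then one or more of a word character (captured); then the literal 't9d', then exactly 3 of the literal 'z', then any character (non-capturing group).
Matches: at [3:44] → '4872xOztd9zzz6gp37e1t9dzzz1bnpp2xyt9dzzzy'.
Every occurrence is swapped for '_'.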